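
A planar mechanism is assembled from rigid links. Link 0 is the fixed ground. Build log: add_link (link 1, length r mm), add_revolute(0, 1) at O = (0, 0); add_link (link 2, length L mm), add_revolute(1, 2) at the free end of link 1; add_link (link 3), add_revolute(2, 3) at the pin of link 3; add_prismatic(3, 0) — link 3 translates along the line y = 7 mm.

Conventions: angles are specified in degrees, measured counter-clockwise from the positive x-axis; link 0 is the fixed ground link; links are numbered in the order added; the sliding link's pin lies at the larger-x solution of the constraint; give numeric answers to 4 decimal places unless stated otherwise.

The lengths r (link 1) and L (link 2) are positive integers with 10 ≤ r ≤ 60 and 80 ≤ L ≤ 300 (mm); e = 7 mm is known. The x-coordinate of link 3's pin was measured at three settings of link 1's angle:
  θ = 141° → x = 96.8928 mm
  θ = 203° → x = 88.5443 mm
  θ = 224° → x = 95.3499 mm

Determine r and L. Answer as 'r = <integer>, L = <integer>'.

constraint per measurement: (x − r cos θ)² + (r sin θ − e)² = L²
subtracting the θ₁ and θ₂ equations cancels the r² and L² terms:
r = (x₁² − x₂²) / (2[(x₁cos θ₁ + e sin θ₁) − (x₂cos θ₂ + e sin θ₂)]) = 57.9996 → r = 58
L² = (x₁ − r cos θ₁)² + (r sin θ₁ − e)² = 21024.9889 → L = 145.0000 → L = 145
check at θ₃=224°: x = 95.3499 (printed 95.3499) ✓

r = 58, L = 145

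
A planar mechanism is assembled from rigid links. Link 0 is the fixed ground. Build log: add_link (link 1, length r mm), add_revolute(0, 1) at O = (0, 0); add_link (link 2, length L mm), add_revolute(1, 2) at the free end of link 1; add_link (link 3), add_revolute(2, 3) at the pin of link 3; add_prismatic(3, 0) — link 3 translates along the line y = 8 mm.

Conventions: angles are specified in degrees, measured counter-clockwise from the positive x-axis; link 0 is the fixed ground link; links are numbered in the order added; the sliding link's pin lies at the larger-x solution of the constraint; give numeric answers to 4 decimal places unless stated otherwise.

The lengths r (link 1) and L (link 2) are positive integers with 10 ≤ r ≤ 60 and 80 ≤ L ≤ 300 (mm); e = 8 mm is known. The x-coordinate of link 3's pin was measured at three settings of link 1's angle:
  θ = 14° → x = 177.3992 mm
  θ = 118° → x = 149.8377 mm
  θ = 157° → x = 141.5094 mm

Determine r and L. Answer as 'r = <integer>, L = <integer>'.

constraint per measurement: (x − r cos θ)² + (r sin θ − e)² = L²
subtracting the θ₁ and θ₂ equations cancels the r² and L² terms:
r = (x₁² − x₂²) / (2[(x₁cos θ₁ + e sin θ₁) − (x₂cos θ₂ + e sin θ₂)]) = 19.0000 → r = 19
L² = (x₁ − r cos θ₁)² + (r sin θ₁ − e)² = 25281.0039 → L = 159.0000 → L = 159
check at θ₃=157°: x = 141.5094 (printed 141.5094) ✓

r = 19, L = 159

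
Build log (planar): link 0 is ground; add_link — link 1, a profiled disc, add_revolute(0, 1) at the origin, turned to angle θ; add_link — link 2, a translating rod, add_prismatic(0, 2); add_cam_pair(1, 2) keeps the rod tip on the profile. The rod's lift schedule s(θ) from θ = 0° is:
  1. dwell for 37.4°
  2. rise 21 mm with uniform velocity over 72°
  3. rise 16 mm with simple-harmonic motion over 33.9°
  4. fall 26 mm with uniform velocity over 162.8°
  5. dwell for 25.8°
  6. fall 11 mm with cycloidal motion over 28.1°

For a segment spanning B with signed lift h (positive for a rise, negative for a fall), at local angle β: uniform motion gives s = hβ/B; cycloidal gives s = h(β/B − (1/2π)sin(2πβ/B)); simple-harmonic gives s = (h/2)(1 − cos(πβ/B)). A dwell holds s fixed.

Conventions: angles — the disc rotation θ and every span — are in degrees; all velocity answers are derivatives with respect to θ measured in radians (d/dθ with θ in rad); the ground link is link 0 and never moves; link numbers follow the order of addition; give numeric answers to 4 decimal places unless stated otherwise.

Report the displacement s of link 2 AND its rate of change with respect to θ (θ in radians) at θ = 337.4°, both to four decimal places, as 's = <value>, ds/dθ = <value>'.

seg 1 [0°–37.4°] dwell: s stays 0.0000
seg 2 [37.4°–109.4°] uniform, h=21: full span → s += 21 → s = 21.0000
seg 3 [109.4°–143.3°] simple-harmonic, h=16: full span → s += 16 → s = 37.0000
seg 4 [143.3°–306.1°] uniform, h=-26: full span → s += -26 → s = 11.0000
seg 5 [306.1°–331.9°] dwell: s stays 11.0000
seg 6 [331.9°–360°] cycloidal, h=-11: θ=337.4° here. β=5.5, B=28.1. -11·(0.1957 − sin(2π·0.1957)/(2π)) = -0.5031 → s = 10.4969
velocity in seg [331.9°–360°] (cycloidal), θ in radians: β = 5.5° = 0.0960 rad, B = 28.1° = 0.4904 rad; ds/dθ = (h/B)(1 − cos(2πβ/B)) = ((-11)/0.4904)(1 − cos(2π·0.1957)) = -14.928228 mm/rad

s = 10.4969, ds/dθ = -14.9282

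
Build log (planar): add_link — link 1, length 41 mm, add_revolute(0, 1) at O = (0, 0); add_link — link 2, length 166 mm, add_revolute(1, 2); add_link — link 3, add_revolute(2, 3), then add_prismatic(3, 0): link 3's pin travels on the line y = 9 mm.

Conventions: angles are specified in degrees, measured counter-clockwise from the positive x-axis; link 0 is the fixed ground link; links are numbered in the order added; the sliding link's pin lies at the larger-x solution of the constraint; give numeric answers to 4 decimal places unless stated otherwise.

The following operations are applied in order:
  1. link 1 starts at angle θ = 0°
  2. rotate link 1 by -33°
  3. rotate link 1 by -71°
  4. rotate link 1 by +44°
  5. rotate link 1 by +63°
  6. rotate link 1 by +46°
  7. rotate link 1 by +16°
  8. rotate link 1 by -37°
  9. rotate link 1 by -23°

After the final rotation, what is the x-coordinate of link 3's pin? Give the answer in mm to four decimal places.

geometry: r = 41 mm, L = 166 mm, e = 9 mm; θ starts at 0°
rotate link 1 by -33°: θ ← 0° -33° = -33°
rotate link 1 by -71°: θ ← -33° -71° = -104°
rotate link 1 by +44°: θ ← -104° +44° = -60°
rotate link 1 by +63°: θ ← -60° +63° = 3°
rotate link 1 by +46°: θ ← 3° +46° = 49°
rotate link 1 by +16°: θ ← 49° +16° = 65°
rotate link 1 by -37°: θ ← 65° -37° = 28°
rotate link 1 by -23°: θ ← 28° -23° = 5°
crank pin P = (r cos θ, r sin θ) = (40.843983, 3.573385)
h = r sin θ − e = 3.573385 − 9 = -5.426615
x = r cos θ + √(L² − h²) = 40.843983 + 165.911277 = 206.755260

206.7553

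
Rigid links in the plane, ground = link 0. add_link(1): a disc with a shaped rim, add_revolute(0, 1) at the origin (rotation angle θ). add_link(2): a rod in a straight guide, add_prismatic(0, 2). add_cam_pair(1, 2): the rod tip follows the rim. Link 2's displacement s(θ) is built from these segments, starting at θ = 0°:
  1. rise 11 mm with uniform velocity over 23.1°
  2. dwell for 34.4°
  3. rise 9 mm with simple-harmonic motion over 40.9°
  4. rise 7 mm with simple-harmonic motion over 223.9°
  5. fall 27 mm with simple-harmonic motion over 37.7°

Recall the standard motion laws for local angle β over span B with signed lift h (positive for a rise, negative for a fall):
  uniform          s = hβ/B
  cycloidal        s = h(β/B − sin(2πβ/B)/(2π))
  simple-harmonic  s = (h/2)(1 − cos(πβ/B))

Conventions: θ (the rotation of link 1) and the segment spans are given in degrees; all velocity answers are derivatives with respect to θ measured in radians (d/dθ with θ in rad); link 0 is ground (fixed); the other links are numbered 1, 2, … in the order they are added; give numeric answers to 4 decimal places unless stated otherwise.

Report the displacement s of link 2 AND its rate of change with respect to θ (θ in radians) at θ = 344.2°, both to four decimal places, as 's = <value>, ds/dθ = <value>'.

segment 1 (0° to 23.1°, uniform, h = 11) is passed completely: s = 0.0000 + (11) = 11.0000
segment 2 (23.1° to 57.5°, dwell): s unchanged at 11.0000
segment 3 (57.5° to 98.4°, simple-harmonic, h = 9) is passed completely: s = 11.0000 + (9) = 20.0000
segment 4 (98.4° to 322.3°, simple-harmonic, h = 7) is passed completely: s = 20.0000 + (7) = 27.0000
θ = 344.2° falls in segment 5 (322.3° to 360°, simple-harmonic, h = -27): β = 344.2 − 322.3 = 21.9°, B = 37.7°; Δs = -27/2·(1 − cos(π·0.5809)) = -16.8943; s = 27.0000 − 16.8943 = 10.1057
velocity in seg [322.3°–360°] (simple-harmonic), θ in radians: β = 21.9° = 0.3822 rad, B = 37.7° = 0.6580 rad; ds/dθ = (πh/(2B)) sin(πβ/B) = (π·(-27)/(2·0.6580)) sin(π·0.5809) = -62.385556 mm/rad

s = 10.1057, ds/dθ = -62.3856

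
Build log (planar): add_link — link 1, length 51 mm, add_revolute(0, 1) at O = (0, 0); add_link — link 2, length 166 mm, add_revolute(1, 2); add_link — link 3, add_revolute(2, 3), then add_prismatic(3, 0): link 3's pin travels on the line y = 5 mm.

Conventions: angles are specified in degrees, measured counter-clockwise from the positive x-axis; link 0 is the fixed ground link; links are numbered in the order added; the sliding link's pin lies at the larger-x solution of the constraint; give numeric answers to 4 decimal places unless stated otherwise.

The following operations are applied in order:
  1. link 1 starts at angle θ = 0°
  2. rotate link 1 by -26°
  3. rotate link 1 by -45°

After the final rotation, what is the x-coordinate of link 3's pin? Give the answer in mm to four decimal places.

geometry: r = 51 mm, L = 166 mm, e = 5 mm; θ starts at 0°
rotate link 1 by -26°: θ ← 0° -26° = -26°
rotate link 1 by -45°: θ ← -26° -45° = -71°
crank pin P = (r cos θ, r sin θ) = (16.603976, -48.221447)
h = r sin θ − e = -48.221447 − 5 = -53.221447
x = r cos θ + √(L² − h²) = 16.603976 + 157.237011 = 173.840987

173.8410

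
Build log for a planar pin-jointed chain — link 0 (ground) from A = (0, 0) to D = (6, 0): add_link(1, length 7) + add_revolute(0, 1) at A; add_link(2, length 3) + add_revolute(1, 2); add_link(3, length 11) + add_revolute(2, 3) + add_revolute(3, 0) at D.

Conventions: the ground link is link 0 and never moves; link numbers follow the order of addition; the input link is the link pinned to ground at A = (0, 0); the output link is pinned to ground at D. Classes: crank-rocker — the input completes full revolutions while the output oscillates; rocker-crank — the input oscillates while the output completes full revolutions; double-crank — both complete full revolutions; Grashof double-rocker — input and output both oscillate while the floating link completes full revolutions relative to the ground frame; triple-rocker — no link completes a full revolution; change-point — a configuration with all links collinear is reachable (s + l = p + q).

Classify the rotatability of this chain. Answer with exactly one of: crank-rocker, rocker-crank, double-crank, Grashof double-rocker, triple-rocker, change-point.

lengths: ground=6, input=7, coupler=3, output=11
sorted: s=3 (shortest), l=11 (longest), p+q=13
s + l = 14 vs p + q = 13
s + l > p + q → non-Grashof → no link fully rotates → triple-rocker

triple-rocker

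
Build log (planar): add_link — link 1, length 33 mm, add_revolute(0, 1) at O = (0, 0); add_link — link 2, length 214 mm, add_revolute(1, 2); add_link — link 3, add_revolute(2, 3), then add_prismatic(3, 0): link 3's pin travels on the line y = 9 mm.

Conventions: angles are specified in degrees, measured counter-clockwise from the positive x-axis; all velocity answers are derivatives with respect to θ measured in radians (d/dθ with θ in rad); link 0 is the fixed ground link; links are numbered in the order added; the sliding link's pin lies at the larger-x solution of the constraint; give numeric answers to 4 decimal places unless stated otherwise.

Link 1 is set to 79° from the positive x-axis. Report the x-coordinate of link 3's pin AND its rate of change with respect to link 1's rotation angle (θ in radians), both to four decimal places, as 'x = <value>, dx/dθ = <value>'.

geometry: r = 33 mm, L = 214 mm, e = 9 mm
crank pin P = (r cos θ, r sin θ) = (6.296697, 32.393697)
h = r sin θ − e = 32.393697 − 9 = 23.393697
x = r cos θ + √(L² − h²) = 6.296697 + 212.717500 = 219.014197
dx/dθ = −r sin θ − h·r cos θ/√(L² − h²) (θ in radians; h = 23.393697) = -33.086179

x = 219.0142, dx/dθ = -33.0862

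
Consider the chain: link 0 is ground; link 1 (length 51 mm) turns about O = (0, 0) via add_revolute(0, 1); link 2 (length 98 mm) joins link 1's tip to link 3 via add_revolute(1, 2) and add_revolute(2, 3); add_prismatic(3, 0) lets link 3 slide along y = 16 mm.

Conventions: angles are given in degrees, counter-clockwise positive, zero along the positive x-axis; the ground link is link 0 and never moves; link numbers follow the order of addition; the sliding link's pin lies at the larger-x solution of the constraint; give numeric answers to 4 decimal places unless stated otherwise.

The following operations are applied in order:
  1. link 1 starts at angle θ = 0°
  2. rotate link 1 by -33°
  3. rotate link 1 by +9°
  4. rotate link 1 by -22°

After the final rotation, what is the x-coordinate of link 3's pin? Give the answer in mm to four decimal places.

geometry: r = 51 mm, L = 98 mm, e = 16 mm; θ starts at 0°
rotate link 1 by -33°: θ ← 0° -33° = -33°
rotate link 1 by +9°: θ ← -33° +9° = -24°
rotate link 1 by -22°: θ ← -24° -22° = -46°
crank pin P = (r cos θ, r sin θ) = (35.427577, -36.686330)
h = r sin θ − e = -36.686330 − 16 = -52.686330
x = r cos θ + √(L² − h²) = 35.427577 + 82.632625 = 118.060202

118.0602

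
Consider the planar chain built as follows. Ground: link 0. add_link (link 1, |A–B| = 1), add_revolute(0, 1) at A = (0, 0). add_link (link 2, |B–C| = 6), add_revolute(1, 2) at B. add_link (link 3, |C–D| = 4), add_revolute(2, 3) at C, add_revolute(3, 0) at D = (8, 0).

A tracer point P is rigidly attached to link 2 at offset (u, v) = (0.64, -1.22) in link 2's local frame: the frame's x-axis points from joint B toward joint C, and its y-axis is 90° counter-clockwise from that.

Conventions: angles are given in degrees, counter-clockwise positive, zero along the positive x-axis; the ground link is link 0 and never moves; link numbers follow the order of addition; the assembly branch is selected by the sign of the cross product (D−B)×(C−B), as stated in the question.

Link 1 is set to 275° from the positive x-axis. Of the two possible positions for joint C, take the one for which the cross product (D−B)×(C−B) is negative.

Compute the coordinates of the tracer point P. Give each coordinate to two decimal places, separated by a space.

A=(0,0), D=(8.00,0)
B = A + 1.00·(cos275°, sin275°) = (0.0872, -0.9962)
|BD| = 7.9753
circle(B,6.00) ∩ circle(D,4.00): a=5.2415, h=2.9200
  candidates: C₊=(4.9229,2.5557) cross=23.288; C₋=(5.6524,-3.2386) cross=-23.288
  branch - wants cross < 0 → take C=(5.6524,-3.2386) (cross=-23.288)
ex = (C−B)/|BC| = (0.9275,-0.3737); ey = (0.3737,0.9275)
P = B + 0.64·ex + -1.22·ey = (0.2248,-2.3670)

0.22 -2.37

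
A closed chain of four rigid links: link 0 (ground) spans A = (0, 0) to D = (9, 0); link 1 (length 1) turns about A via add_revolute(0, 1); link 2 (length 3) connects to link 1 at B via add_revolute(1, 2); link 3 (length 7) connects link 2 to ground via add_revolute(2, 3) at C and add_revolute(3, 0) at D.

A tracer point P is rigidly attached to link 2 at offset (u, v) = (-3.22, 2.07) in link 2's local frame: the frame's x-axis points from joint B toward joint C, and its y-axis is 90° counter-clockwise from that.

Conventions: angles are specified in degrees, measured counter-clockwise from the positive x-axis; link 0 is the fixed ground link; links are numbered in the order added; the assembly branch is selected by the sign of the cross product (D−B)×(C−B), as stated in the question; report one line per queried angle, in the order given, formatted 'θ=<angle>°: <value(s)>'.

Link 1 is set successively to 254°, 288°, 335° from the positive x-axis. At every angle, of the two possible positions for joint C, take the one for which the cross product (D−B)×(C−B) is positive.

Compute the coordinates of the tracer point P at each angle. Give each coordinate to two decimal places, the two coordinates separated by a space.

A=(0,0), D=(9.00,0)
θ=254°: B = A + 1.00·(cos254°, sin254°) = (-0.2756, -0.9613)
θ=254°: |BD| = 9.3253
θ=254°: circle(B,3.00) ∩ circle(D,7.00): a=2.5180, h=1.6309
θ=254°:   candidates: C₊=(2.0608,0.9205) cross=15.209; C₋=(2.3970,-2.3239) cross=-15.209
θ=254°:   branch + wants cross > 0 → take C=(2.0608,0.9205) (cross=15.209)
θ=254°: ex = (C−B)/|BC| = (0.7788,0.6273); ey = (-0.6273,0.7788)
θ=254°: P = B + -3.22·ex + 2.07·ey = (-4.0818,-1.3689)
θ=288°: B = A + 1.00·(cos288°, sin288°) = (0.3090, -0.9511)
θ=288°: |BD| = 8.7429
θ=288°: circle(B,3.00) ∩ circle(D,7.00): a=2.0839, h=2.1581
θ=288°:   candidates: C₊=(2.1457,1.4210) cross=18.868; C₋=(2.6153,-2.8697) cross=-18.868
θ=288°:   branch + wants cross > 0 → take C=(2.1457,1.4210) (cross=18.868)
θ=288°: ex = (C−B)/|BC| = (0.6122,0.7907); ey = (-0.7907,0.6122)
θ=288°: P = B + -3.22·ex + 2.07·ey = (-3.2991,-2.2297)
θ=335°: B = A + 1.00·(cos335°, sin335°) = (0.9063, -0.4226)
θ=335°: |BD| = 8.1047
θ=335°: circle(B,3.00) ∩ circle(D,7.00): a=1.5847, h=2.5473
θ=335°:   candidates: C₊=(2.3560,2.2039) cross=20.645; C₋=(2.6216,-2.8838) cross=-20.645
θ=335°:   branch + wants cross > 0 → take C=(2.3560,2.2039) (cross=20.645)
θ=335°: ex = (C−B)/|BC| = (0.4832,0.8755); ey = (-0.8755,0.4832)
θ=335°: P = B + -3.22·ex + 2.07·ey = (-2.4620,-2.2414)

θ=254°: -4.08 -1.37
θ=288°: -3.30 -2.23
θ=335°: -2.46 -2.24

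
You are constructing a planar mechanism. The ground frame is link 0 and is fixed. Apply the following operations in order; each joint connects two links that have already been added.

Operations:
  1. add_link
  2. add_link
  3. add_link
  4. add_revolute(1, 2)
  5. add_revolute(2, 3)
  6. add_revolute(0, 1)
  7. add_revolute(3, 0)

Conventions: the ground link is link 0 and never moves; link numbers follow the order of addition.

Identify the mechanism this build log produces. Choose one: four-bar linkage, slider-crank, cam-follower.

links: 4 (incl. ground); joints: 4 revolute, 0 prismatic, 0 higher (cam) pair, forming one closed loop
4 links in a single 4R loop → four-bar linkage

four-bar linkage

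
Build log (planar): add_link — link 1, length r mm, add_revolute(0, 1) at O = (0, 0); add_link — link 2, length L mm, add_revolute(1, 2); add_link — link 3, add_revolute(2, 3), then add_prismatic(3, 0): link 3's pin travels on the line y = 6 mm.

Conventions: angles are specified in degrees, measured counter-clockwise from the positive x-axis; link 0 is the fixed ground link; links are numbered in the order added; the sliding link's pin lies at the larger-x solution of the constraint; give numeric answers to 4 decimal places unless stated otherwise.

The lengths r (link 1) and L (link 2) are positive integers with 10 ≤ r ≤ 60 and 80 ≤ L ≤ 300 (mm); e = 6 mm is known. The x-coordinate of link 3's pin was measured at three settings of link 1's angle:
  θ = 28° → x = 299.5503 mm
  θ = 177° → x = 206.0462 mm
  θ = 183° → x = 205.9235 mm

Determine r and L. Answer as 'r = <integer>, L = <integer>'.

constraint per measurement: (x − r cos θ)² + (r sin θ − e)² = L²
subtracting the θ₁ and θ₂ equations cancels the r² and L² terms:
r = (x₁² − x₂²) / (2[(x₁cos θ₁ + e sin θ₁) − (x₂cos θ₂ + e sin θ₂)]) = 50.0000 → r = 50
L² = (x₁ − r cos θ₁)² + (r sin θ₁ − e)² = 65535.9777 → L = 256.0000 → L = 256
check at θ₃=183°: x = 205.9235 (printed 205.9235) ✓

r = 50, L = 256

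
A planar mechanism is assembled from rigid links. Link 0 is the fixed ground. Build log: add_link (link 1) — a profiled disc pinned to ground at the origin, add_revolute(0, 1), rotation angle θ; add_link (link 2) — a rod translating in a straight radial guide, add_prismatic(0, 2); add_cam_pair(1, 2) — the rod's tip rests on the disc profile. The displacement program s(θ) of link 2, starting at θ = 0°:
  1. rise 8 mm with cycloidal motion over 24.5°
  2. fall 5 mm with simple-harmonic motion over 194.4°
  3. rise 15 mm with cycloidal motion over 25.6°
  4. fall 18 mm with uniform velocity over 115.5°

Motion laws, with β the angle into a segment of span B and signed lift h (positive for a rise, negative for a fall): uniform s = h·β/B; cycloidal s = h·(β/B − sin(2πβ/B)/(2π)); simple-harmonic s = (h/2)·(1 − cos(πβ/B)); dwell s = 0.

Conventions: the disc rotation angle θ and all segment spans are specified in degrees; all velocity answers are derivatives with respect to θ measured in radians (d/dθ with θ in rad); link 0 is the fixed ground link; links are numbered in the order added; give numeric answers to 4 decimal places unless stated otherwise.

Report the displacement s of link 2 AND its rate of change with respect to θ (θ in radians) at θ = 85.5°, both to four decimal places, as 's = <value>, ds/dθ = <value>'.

seg 1 [0°–24.5°] cycloidal, h=8: full span → s += 8 → s = 8.0000
seg 2 [24.5°–218.9°] simple-harmonic, h=-5: θ=85.5° here. β=61, B=194.4. -5/2·(1 − cos(π·0.3138)) = -1.1195 → s = 6.8805
velocity in seg [24.5°–218.9°] (simple-harmonic), θ in radians: β = 61° = 1.0647 rad, B = 194.4° = 3.3929 rad; ds/dθ = (πh/(2B)) sin(πβ/B) = (π·(-5)/(2·3.3929)) sin(π·0.3138) = -1.929878 mm/rad

s = 6.8805, ds/dθ = -1.9299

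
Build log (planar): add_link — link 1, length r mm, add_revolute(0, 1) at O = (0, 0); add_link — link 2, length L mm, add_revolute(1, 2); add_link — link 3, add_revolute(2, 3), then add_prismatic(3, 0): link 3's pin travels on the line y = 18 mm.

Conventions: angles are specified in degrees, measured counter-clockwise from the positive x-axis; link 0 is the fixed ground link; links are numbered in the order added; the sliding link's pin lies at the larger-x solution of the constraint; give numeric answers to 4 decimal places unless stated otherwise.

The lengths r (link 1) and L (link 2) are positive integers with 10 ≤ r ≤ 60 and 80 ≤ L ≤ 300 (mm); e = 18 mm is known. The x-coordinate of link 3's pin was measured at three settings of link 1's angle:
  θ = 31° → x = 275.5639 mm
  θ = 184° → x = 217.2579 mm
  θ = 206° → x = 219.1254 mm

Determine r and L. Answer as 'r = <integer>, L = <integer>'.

constraint per measurement: (x − r cos θ)² + (r sin θ − e)² = L²
subtracting the θ₁ and θ₂ equations cancels the r² and L² terms:
r = (x₁² − x₂²) / (2[(x₁cos θ₁ + e sin θ₁) − (x₂cos θ₂ + e sin θ₂)]) = 31.0000 → r = 31
L² = (x₁ − r cos θ₁)² + (r sin θ₁ − e)² = 62001.0099 → L = 249.0000 → L = 249
check at θ₃=206°: x = 219.1254 (printed 219.1254) ✓

r = 31, L = 249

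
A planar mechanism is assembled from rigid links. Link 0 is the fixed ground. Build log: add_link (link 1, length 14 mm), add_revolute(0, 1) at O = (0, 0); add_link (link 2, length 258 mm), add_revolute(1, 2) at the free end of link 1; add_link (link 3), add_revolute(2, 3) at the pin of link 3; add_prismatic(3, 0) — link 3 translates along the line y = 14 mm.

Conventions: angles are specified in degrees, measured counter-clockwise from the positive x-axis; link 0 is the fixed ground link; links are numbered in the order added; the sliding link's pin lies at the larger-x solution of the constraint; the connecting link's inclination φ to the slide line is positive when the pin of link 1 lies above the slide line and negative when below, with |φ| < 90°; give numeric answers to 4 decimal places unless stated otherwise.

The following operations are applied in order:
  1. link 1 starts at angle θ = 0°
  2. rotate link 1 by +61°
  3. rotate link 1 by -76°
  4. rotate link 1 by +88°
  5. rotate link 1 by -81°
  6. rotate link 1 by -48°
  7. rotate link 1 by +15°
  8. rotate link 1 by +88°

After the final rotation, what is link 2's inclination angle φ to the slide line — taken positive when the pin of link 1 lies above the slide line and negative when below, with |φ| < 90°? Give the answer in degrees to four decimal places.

geometry: r = 14 mm, L = 258 mm, e = 14 mm; θ starts at 0°
rotate link 1 by +61°: θ ← 0° +61° = 61°
rotate link 1 by -76°: θ ← 61° -76° = -15°
rotate link 1 by +88°: θ ← -15° +88° = 73°
rotate link 1 by -81°: θ ← 73° -81° = -8°
rotate link 1 by -48°: θ ← -8° -48° = -56°
rotate link 1 by +15°: θ ← -56° +15° = -41°
rotate link 1 by +88°: θ ← -41° +88° = 47°
h = r sin θ − e = 10.238952 − 14 = -3.761048
sin φ = h / L = -3.761048 / 258 = -0.01457771
φ = arcsin(-0.01457771) = -0.835271°

-0.8353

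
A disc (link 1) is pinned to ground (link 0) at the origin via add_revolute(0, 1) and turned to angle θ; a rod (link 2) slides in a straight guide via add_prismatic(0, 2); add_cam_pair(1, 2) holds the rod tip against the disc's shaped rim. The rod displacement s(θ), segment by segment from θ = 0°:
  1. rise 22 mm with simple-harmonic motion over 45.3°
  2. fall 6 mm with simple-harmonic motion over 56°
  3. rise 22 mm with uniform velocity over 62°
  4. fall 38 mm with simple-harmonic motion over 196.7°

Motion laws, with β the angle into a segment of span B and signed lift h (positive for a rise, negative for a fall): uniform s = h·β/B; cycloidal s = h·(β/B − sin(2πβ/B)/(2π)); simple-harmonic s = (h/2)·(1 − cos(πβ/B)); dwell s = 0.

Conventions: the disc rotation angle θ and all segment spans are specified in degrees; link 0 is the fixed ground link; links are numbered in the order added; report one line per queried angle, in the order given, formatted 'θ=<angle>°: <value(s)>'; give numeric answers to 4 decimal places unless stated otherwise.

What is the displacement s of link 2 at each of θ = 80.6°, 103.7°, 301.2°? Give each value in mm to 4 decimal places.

segment 1 (0° to 45.3°, simple-harmonic, h = 22) is passed completely: s = 0.0000 + (22) = 22.0000
θ = 80.6° falls in segment 2 (45.3° to 101.3°, simple-harmonic, h = -6): β = 80.6 − 45.3 = 35.3°, B = 56°; Δs = -6/2·(1 − cos(π·0.6304)) = -4.1945; s = 22.0000 − 4.1945 = 17.8055
segment 2 (45.3° to 101.3°, simple-harmonic, h = -6) is passed completely: s = 22.0000 + (-6) = 16.0000
θ = 103.7° falls in segment 3 (101.3° to 163.3°, uniform, h = 22): β = 103.7 − 101.3 = 2.4°, B = 62°; Δs = 22·2.4/62 = 0.8516; s = 16.0000 + 0.8516 = 16.8516
segment 3 (101.3° to 163.3°, uniform, h = 22) is passed completely: s = 16.0000 + (22) = 38.0000
θ = 301.2° falls in segment 4 (163.3° to 360°, simple-harmonic, h = -38): β = 301.2 − 163.3 = 137.9°, B = 196.7°; Δs = -38/2·(1 − cos(π·0.7011)) = -30.2194; s = 38.0000 − 30.2194 = 7.7806

θ=80.6°: 17.8055
θ=103.7°: 16.8516
θ=301.2°: 7.7806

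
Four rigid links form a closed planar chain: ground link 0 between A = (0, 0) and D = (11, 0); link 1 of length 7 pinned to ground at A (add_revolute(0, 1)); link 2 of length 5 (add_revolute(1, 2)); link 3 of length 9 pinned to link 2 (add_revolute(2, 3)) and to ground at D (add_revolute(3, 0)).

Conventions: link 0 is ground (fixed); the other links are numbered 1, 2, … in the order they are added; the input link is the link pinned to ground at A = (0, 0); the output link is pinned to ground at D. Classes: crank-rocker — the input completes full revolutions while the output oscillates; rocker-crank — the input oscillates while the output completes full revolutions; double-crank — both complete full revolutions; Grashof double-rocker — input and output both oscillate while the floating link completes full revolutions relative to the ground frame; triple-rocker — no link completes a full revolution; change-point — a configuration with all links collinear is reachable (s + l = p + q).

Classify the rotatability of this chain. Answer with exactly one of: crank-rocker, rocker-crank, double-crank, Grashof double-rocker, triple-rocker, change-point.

lengths: ground=11, input=7, coupler=5, output=9
sorted: s=5 (shortest), l=11 (longest), p+q=16
s + l = 16 vs p + q = 16
s + l = p + q → change-point (collinear configuration reachable)

change-point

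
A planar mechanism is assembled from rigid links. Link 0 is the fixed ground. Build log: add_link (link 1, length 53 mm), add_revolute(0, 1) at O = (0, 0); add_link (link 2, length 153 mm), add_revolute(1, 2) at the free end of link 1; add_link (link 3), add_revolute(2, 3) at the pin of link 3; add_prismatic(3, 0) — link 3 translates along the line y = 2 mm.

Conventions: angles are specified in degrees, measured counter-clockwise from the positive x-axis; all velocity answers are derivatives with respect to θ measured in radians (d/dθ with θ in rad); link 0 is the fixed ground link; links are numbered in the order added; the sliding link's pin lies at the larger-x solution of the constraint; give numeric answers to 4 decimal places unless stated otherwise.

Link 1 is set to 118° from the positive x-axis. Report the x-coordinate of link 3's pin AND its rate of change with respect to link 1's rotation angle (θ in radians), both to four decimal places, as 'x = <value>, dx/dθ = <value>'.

geometry: r = 53 mm, L = 153 mm, e = 2 mm
crank pin P = (r cos θ, r sin θ) = (-24.881993, 46.796222)
h = r sin θ − e = 46.796222 − 2 = 44.796222
x = r cos θ + √(L² − h²) = -24.881993 + 146.295244 = 121.413251
dx/dθ = −r sin θ − h·r cos θ/√(L² − h²) (θ in radians; h = 44.796222) = -39.177251

x = 121.4133, dx/dθ = -39.1773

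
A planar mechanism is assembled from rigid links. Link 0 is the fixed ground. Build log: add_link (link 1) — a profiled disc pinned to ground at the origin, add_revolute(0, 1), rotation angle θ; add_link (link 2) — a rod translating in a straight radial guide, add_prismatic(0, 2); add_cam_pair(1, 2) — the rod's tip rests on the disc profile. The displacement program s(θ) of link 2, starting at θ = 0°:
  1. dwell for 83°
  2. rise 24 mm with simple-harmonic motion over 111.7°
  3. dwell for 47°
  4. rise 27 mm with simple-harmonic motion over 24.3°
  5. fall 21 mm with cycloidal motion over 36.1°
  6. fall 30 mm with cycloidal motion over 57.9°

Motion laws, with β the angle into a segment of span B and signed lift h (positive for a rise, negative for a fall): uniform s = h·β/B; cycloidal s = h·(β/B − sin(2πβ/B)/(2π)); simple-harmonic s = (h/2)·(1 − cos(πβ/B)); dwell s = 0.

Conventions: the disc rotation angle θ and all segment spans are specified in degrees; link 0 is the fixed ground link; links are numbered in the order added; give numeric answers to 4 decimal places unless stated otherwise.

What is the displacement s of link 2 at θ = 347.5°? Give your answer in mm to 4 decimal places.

seg 1 [0°–83°] dwell: s stays 0.0000
seg 2 [83°–194.7°] simple-harmonic, h=24: full span → s += 24 → s = 24.0000
seg 3 [194.7°–241.7°] dwell: s stays 24.0000
seg 4 [241.7°–266°] simple-harmonic, h=27: full span → s += 27 → s = 51.0000
seg 5 [266°–302.1°] cycloidal, h=-21: full span → s += -21 → s = 30.0000
seg 6 [302.1°–360°] cycloidal, h=-30: θ=347.5° here. β=45.4, B=57.9. -30·(0.7841 − sin(2π·0.7841)/(2π)) = -28.1887 → s = 1.8113

1.8113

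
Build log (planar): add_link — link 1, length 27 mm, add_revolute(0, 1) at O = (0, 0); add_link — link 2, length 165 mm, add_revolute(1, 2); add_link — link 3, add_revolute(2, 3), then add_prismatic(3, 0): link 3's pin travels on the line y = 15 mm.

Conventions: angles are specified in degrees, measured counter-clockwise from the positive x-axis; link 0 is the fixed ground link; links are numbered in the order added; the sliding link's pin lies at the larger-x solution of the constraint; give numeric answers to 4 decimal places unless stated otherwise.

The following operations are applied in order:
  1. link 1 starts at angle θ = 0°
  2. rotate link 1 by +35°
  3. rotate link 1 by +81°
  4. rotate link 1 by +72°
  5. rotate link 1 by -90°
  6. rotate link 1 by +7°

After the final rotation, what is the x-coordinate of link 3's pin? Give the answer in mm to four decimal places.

geometry: r = 27 mm, L = 165 mm, e = 15 mm; θ starts at 0°
rotate link 1 by +35°: θ ← 0° +35° = 35°
rotate link 1 by +81°: θ ← 35° +81° = 116°
rotate link 1 by +72°: θ ← 116° +72° = 188°
rotate link 1 by -90°: θ ← 188° -90° = 98°
rotate link 1 by +7°: θ ← 98° +7° = 105°
crank pin P = (r cos θ, r sin θ) = (-6.988114, 26.079997)
h = r sin θ − e = 26.079997 − 15 = 11.079997
x = r cos θ + √(L² − h²) = -6.988114 + 164.627560 = 157.639446

157.6394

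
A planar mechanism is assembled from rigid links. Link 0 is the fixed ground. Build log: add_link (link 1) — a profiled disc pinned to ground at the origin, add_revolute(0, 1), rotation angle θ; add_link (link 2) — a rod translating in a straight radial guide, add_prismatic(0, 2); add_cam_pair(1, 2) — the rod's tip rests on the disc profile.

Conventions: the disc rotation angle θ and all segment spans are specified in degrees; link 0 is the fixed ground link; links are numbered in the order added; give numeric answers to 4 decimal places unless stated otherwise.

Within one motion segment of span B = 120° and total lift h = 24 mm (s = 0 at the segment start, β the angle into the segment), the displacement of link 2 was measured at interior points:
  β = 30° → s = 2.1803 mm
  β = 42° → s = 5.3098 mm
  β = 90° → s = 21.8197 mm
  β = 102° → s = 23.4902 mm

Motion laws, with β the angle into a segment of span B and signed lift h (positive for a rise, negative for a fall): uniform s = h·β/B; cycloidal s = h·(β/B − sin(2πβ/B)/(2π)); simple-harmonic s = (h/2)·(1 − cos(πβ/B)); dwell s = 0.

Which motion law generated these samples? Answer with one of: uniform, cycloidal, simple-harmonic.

candidates at β/B = r: uniform s = h·r (linear in β); cycloidal s = h·(r − sin(2πr)/(2π)); simple-harmonic s = (h/2)(1 − cos(πr))
β=30°: printed 2.1803 | uniform 6.0000, cycloidal 2.1803, simple-harmonic 3.5147
β=42°: printed 5.3098 | uniform 8.4000, cycloidal 5.3098, simple-harmonic 6.5521
β=90°: printed 21.8197 | uniform 18.0000, cycloidal 21.8197, simple-harmonic 20.4853
β=102°: printed 23.4902 | uniform 20.4000, cycloidal 23.4902, simple-harmonic 22.6921
only one law matches every sample → cycloidal

cycloidal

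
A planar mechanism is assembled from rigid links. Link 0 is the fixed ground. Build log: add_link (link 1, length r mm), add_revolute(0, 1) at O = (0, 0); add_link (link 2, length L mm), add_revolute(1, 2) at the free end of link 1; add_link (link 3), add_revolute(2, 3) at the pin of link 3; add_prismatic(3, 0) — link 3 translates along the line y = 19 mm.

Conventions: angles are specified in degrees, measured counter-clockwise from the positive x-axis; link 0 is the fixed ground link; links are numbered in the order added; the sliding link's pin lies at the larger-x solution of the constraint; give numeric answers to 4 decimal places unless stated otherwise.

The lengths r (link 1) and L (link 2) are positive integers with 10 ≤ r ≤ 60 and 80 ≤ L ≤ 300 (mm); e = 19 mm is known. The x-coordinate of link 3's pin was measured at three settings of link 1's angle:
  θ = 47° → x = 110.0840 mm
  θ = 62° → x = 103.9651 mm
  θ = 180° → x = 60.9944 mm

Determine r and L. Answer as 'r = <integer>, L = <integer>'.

constraint per measurement: (x − r cos θ)² + (r sin θ − e)² = L²
subtracting the θ₁ and θ₂ equations cancels the r² and L² terms:
r = (x₁² − x₂²) / (2[(x₁cos θ₁ + e sin θ₁) − (x₂cos θ₂ + e sin θ₂)]) = 28.0002 → r = 28
L² = (x₁ − r cos θ₁)² + (r sin θ₁ − e)² = 8281.0087 → L = 91.0000 → L = 91
check at θ₃=180°: x = 60.9944 (printed 60.9944) ✓

r = 28, L = 91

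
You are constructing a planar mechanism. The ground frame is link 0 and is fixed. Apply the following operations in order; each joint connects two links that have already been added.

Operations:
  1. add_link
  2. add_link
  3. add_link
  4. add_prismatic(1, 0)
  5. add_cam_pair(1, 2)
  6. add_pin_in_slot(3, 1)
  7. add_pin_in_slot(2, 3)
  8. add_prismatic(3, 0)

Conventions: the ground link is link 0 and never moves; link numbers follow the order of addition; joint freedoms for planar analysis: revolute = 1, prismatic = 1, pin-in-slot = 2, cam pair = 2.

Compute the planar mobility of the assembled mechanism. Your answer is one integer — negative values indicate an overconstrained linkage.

link 0 = ground. State L|J1|J2 = 1|0|0
+link1  2|0|0
+link2  3|0|0
+link3  4|0|0
P(1,0) f=1→J1  4|1|0
C(1,2) f=2→J2  4|1|1
PS(3,1) f=2→J2  4|1|2
PS(2,3) f=2→J2  4|1|3
P(3,0) f=1→J1  4|2|3
M = 3(4−1)−2·2−3 = 9−4−3 = 2

M = 2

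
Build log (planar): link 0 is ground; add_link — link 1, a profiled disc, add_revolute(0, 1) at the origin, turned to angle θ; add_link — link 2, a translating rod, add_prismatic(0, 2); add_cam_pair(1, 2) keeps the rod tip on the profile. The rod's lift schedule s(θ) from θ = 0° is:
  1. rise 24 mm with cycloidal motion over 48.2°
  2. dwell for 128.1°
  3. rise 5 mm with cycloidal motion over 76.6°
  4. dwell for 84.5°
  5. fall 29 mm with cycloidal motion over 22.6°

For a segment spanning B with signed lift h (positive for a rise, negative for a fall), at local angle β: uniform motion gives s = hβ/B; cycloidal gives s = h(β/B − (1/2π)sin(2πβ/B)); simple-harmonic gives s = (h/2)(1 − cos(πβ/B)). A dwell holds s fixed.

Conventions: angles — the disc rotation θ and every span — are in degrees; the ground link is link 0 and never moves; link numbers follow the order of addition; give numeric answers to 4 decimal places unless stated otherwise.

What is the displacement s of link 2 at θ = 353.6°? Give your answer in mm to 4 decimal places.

seg 1 [0°–48.2°] cycloidal, h=24: full span → s += 24 → s = 24.0000
seg 2 [48.2°–176.3°] dwell: s stays 24.0000
seg 3 [176.3°–252.9°] cycloidal, h=5: full span → s += 5 → s = 29.0000
seg 4 [252.9°–337.4°] dwell: s stays 29.0000
seg 5 [337.4°–360°] cycloidal, h=-29: θ=353.6° here. β=16.2, B=22.6. -29·(0.7168 − sin(2π·0.7168)/(2π)) = -25.3031 → s = 3.6969

3.6969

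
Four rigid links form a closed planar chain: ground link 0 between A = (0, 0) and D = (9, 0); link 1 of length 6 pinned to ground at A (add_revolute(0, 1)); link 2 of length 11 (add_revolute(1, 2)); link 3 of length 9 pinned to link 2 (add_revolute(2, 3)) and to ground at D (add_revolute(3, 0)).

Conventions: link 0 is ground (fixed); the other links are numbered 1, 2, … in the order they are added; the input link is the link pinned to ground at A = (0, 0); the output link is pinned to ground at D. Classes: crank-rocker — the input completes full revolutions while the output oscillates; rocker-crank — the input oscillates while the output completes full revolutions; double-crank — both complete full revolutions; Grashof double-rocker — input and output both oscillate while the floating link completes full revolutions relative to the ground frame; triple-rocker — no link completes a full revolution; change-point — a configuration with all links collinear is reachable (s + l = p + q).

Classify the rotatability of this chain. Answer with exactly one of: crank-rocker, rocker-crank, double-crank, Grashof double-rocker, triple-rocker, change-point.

lengths: ground=9, input=6, coupler=11, output=9
sorted: s=6 (shortest), l=11 (longest), p+q=18
s + l = 17 vs p + q = 18
s + l < p + q (Grashof) with shortest = input link → crank-rocker

crank-rocker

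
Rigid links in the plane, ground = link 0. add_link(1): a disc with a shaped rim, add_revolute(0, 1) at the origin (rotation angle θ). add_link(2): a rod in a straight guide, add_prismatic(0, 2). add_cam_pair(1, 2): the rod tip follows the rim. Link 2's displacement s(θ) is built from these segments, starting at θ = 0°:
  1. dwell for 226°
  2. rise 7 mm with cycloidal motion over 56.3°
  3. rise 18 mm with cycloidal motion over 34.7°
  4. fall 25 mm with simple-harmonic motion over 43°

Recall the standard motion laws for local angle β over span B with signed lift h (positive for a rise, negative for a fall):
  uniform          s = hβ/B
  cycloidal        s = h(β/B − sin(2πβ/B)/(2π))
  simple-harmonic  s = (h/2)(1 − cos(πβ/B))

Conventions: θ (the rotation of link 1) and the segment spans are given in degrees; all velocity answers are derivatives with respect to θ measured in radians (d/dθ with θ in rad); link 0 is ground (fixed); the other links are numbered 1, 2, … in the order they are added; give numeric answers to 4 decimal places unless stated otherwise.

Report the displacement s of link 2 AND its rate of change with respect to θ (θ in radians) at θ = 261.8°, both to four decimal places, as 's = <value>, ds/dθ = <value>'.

segment 1 (0° to 226°, dwell): s unchanged at 0.0000
θ = 261.8° falls in segment 2 (226° to 282.3°, cycloidal, h = 7): β = 261.8 − 226 = 35.8°, B = 56.3°; Δs = 7·(0.6359 − sin(2π·0.6359)/(2π)) = 5.2909; s = 0.0000 + 5.2909 = 5.2909
velocity in seg [226°–282.3°] (cycloidal), θ in radians: β = 35.8° = 0.6248 rad, B = 56.3° = 0.9826 rad; ds/dθ = (h/B)(1 − cos(2πβ/B)) = (7/0.9826)(1 − cos(2π·0.6359)) = 11.805277 mm/rad

s = 5.2909, ds/dθ = 11.8053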